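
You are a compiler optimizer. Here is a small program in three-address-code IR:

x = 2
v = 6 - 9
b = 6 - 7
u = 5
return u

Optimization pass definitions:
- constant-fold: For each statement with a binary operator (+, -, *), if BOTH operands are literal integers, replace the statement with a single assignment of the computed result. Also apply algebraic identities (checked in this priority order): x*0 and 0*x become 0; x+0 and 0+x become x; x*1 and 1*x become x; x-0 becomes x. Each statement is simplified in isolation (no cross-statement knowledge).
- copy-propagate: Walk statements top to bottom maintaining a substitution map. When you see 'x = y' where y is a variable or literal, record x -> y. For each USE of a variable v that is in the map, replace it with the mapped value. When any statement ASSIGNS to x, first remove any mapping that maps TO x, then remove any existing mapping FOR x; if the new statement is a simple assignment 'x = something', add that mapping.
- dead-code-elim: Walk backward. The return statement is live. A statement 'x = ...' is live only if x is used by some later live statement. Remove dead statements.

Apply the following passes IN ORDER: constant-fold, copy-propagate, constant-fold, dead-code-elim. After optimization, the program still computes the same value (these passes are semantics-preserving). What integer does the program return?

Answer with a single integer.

Answer: 5

Derivation:
Initial IR:
  x = 2
  v = 6 - 9
  b = 6 - 7
  u = 5
  return u
After constant-fold (5 stmts):
  x = 2
  v = -3
  b = -1
  u = 5
  return u
After copy-propagate (5 stmts):
  x = 2
  v = -3
  b = -1
  u = 5
  return 5
After constant-fold (5 stmts):
  x = 2
  v = -3
  b = -1
  u = 5
  return 5
After dead-code-elim (1 stmts):
  return 5
Evaluate:
  x = 2  =>  x = 2
  v = 6 - 9  =>  v = -3
  b = 6 - 7  =>  b = -1
  u = 5  =>  u = 5
  return u = 5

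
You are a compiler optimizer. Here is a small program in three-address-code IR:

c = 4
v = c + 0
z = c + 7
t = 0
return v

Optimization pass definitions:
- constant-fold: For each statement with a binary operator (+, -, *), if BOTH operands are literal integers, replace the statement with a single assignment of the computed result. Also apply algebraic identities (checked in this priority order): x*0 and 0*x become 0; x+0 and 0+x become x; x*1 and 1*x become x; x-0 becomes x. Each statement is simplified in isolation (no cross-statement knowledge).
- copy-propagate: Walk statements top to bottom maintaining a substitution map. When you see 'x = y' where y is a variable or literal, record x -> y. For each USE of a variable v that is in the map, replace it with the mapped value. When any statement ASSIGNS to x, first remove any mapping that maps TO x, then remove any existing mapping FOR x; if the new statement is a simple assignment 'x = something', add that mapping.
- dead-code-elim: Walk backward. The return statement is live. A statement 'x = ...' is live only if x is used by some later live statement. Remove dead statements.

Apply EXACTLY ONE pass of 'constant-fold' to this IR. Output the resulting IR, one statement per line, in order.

Applying constant-fold statement-by-statement:
  [1] c = 4  (unchanged)
  [2] v = c + 0  -> v = c
  [3] z = c + 7  (unchanged)
  [4] t = 0  (unchanged)
  [5] return v  (unchanged)
Result (5 stmts):
  c = 4
  v = c
  z = c + 7
  t = 0
  return v

Answer: c = 4
v = c
z = c + 7
t = 0
return v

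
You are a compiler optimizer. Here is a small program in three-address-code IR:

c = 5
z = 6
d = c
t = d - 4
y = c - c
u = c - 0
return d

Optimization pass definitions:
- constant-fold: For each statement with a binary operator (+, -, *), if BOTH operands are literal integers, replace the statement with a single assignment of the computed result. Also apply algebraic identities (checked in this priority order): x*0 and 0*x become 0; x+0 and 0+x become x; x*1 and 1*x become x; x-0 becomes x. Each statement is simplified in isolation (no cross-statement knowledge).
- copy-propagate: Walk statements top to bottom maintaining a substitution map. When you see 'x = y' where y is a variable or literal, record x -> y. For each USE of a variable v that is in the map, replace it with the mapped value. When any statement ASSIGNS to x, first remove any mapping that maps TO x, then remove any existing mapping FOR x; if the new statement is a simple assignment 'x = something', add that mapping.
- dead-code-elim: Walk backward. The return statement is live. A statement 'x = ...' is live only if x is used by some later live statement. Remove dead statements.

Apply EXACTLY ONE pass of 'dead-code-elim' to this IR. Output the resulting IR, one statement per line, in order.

Applying dead-code-elim statement-by-statement:
  [7] return d  -> KEEP (return); live=['d']
  [6] u = c - 0  -> DEAD (u not live)
  [5] y = c - c  -> DEAD (y not live)
  [4] t = d - 4  -> DEAD (t not live)
  [3] d = c  -> KEEP; live=['c']
  [2] z = 6  -> DEAD (z not live)
  [1] c = 5  -> KEEP; live=[]
Result (3 stmts):
  c = 5
  d = c
  return d

Answer: c = 5
d = c
return d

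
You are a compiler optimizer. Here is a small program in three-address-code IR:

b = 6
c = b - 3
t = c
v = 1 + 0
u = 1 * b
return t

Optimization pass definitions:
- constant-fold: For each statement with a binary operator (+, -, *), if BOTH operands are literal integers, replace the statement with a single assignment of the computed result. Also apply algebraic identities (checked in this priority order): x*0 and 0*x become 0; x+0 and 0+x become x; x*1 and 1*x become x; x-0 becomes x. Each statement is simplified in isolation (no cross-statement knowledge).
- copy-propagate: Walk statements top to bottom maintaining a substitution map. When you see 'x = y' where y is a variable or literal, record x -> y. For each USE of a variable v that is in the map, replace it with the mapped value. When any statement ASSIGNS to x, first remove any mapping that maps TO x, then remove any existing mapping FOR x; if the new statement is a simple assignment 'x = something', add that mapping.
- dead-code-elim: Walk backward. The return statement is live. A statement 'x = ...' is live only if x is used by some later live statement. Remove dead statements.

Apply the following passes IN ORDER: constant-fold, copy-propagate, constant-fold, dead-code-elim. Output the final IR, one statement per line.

Answer: c = 3
return c

Derivation:
Initial IR:
  b = 6
  c = b - 3
  t = c
  v = 1 + 0
  u = 1 * b
  return t
After constant-fold (6 stmts):
  b = 6
  c = b - 3
  t = c
  v = 1
  u = b
  return t
After copy-propagate (6 stmts):
  b = 6
  c = 6 - 3
  t = c
  v = 1
  u = 6
  return c
After constant-fold (6 stmts):
  b = 6
  c = 3
  t = c
  v = 1
  u = 6
  return c
After dead-code-elim (2 stmts):
  c = 3
  return c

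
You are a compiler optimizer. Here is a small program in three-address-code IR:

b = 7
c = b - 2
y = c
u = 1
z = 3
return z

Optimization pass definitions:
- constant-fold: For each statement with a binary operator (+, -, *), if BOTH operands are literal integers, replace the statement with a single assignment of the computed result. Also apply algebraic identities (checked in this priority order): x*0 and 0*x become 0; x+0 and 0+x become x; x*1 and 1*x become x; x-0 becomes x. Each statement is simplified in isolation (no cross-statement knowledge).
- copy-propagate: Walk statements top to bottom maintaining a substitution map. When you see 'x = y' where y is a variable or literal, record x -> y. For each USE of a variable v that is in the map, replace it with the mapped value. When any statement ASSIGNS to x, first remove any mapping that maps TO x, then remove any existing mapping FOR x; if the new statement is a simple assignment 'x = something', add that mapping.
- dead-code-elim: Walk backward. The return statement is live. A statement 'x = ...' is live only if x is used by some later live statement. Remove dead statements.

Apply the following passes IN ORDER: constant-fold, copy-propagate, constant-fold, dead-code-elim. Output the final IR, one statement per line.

Initial IR:
  b = 7
  c = b - 2
  y = c
  u = 1
  z = 3
  return z
After constant-fold (6 stmts):
  b = 7
  c = b - 2
  y = c
  u = 1
  z = 3
  return z
After copy-propagate (6 stmts):
  b = 7
  c = 7 - 2
  y = c
  u = 1
  z = 3
  return 3
After constant-fold (6 stmts):
  b = 7
  c = 5
  y = c
  u = 1
  z = 3
  return 3
After dead-code-elim (1 stmts):
  return 3

Answer: return 3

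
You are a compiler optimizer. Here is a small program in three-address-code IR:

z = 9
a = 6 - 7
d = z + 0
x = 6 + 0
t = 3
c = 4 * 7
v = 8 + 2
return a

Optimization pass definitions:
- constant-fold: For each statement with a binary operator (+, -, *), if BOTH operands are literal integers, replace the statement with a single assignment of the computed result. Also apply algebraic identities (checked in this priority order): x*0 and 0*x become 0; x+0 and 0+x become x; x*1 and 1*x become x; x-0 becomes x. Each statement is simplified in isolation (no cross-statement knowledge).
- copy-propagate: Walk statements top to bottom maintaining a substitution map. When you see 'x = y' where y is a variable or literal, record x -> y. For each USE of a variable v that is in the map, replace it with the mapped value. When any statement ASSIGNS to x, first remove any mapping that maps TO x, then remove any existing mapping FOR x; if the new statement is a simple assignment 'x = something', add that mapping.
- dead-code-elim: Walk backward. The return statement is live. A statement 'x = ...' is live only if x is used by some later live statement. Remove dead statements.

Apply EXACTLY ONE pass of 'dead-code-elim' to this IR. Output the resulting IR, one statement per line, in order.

Answer: a = 6 - 7
return a

Derivation:
Applying dead-code-elim statement-by-statement:
  [8] return a  -> KEEP (return); live=['a']
  [7] v = 8 + 2  -> DEAD (v not live)
  [6] c = 4 * 7  -> DEAD (c not live)
  [5] t = 3  -> DEAD (t not live)
  [4] x = 6 + 0  -> DEAD (x not live)
  [3] d = z + 0  -> DEAD (d not live)
  [2] a = 6 - 7  -> KEEP; live=[]
  [1] z = 9  -> DEAD (z not live)
Result (2 stmts):
  a = 6 - 7
  return a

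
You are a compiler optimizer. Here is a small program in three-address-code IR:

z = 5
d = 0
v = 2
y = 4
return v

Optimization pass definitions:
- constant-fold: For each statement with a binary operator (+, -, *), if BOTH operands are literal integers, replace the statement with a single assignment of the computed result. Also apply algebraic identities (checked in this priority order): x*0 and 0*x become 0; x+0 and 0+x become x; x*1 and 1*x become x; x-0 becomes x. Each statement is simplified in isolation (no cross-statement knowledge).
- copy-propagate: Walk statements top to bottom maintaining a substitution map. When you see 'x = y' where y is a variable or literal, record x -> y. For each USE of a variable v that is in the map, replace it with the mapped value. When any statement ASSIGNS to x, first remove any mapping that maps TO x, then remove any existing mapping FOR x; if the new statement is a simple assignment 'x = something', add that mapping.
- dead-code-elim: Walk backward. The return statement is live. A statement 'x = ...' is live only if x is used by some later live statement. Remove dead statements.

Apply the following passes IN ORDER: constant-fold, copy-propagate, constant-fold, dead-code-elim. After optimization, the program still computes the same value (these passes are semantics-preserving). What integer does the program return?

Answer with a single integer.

Answer: 2

Derivation:
Initial IR:
  z = 5
  d = 0
  v = 2
  y = 4
  return v
After constant-fold (5 stmts):
  z = 5
  d = 0
  v = 2
  y = 4
  return v
After copy-propagate (5 stmts):
  z = 5
  d = 0
  v = 2
  y = 4
  return 2
After constant-fold (5 stmts):
  z = 5
  d = 0
  v = 2
  y = 4
  return 2
After dead-code-elim (1 stmts):
  return 2
Evaluate:
  z = 5  =>  z = 5
  d = 0  =>  d = 0
  v = 2  =>  v = 2
  y = 4  =>  y = 4
  return v = 2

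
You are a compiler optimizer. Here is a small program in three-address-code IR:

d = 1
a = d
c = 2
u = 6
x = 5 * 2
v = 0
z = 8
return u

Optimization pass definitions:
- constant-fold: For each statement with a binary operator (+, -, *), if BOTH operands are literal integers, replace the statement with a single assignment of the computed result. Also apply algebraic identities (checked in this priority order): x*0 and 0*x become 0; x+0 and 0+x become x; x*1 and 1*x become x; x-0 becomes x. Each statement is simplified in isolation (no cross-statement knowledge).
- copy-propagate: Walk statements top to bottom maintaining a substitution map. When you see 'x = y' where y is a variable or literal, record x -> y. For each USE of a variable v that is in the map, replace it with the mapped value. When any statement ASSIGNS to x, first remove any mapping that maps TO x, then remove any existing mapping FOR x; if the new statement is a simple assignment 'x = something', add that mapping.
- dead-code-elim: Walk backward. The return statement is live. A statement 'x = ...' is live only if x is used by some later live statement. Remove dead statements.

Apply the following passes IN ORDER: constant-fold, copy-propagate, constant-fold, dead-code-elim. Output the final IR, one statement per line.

Answer: return 6

Derivation:
Initial IR:
  d = 1
  a = d
  c = 2
  u = 6
  x = 5 * 2
  v = 0
  z = 8
  return u
After constant-fold (8 stmts):
  d = 1
  a = d
  c = 2
  u = 6
  x = 10
  v = 0
  z = 8
  return u
After copy-propagate (8 stmts):
  d = 1
  a = 1
  c = 2
  u = 6
  x = 10
  v = 0
  z = 8
  return 6
After constant-fold (8 stmts):
  d = 1
  a = 1
  c = 2
  u = 6
  x = 10
  v = 0
  z = 8
  return 6
After dead-code-elim (1 stmts):
  return 6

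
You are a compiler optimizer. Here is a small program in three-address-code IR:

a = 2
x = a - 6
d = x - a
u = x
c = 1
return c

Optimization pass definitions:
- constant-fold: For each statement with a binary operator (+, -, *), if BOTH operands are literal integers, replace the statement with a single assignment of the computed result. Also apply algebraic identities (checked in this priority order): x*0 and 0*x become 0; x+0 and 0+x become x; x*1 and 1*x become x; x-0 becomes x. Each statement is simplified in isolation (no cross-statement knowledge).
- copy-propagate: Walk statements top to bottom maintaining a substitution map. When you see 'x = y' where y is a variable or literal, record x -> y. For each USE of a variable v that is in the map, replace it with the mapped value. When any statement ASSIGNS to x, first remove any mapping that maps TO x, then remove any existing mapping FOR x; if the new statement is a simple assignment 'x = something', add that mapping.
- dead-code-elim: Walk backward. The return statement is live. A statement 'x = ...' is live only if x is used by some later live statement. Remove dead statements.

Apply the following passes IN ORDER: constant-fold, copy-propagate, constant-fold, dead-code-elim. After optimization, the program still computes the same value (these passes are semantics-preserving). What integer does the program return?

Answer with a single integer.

Answer: 1

Derivation:
Initial IR:
  a = 2
  x = a - 6
  d = x - a
  u = x
  c = 1
  return c
After constant-fold (6 stmts):
  a = 2
  x = a - 6
  d = x - a
  u = x
  c = 1
  return c
After copy-propagate (6 stmts):
  a = 2
  x = 2 - 6
  d = x - 2
  u = x
  c = 1
  return 1
After constant-fold (6 stmts):
  a = 2
  x = -4
  d = x - 2
  u = x
  c = 1
  return 1
After dead-code-elim (1 stmts):
  return 1
Evaluate:
  a = 2  =>  a = 2
  x = a - 6  =>  x = -4
  d = x - a  =>  d = -6
  u = x  =>  u = -4
  c = 1  =>  c = 1
  return c = 1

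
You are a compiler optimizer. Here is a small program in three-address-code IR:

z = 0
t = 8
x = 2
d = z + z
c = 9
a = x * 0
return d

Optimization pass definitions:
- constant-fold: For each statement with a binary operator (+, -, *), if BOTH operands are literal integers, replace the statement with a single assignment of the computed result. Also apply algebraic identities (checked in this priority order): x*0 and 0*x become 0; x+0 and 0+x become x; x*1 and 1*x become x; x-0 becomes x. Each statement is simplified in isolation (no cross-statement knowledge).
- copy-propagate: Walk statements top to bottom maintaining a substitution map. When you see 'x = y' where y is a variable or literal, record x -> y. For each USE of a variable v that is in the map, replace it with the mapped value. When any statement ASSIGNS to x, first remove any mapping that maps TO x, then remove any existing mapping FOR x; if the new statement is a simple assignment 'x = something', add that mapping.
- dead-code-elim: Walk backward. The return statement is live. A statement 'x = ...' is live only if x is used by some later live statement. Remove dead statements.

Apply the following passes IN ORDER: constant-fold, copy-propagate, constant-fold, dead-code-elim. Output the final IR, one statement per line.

Answer: d = 0
return d

Derivation:
Initial IR:
  z = 0
  t = 8
  x = 2
  d = z + z
  c = 9
  a = x * 0
  return d
After constant-fold (7 stmts):
  z = 0
  t = 8
  x = 2
  d = z + z
  c = 9
  a = 0
  return d
After copy-propagate (7 stmts):
  z = 0
  t = 8
  x = 2
  d = 0 + 0
  c = 9
  a = 0
  return d
After constant-fold (7 stmts):
  z = 0
  t = 8
  x = 2
  d = 0
  c = 9
  a = 0
  return d
After dead-code-elim (2 stmts):
  d = 0
  return d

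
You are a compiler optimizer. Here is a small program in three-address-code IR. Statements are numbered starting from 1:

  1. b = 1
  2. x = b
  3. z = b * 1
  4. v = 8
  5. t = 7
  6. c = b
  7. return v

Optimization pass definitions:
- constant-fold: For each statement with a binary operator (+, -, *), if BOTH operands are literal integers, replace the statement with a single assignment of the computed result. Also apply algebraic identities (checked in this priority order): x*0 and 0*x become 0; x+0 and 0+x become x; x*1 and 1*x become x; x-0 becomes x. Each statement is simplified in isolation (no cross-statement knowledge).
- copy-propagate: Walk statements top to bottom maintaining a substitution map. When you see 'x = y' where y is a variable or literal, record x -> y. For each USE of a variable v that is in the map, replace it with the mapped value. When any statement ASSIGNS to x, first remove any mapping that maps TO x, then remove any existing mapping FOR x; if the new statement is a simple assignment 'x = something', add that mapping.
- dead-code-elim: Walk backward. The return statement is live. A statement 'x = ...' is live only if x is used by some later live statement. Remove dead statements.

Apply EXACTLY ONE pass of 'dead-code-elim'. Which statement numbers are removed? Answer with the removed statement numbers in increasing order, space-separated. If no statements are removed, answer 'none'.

Answer: 1 2 3 5 6

Derivation:
Backward liveness scan:
Stmt 1 'b = 1': DEAD (b not in live set [])
Stmt 2 'x = b': DEAD (x not in live set [])
Stmt 3 'z = b * 1': DEAD (z not in live set [])
Stmt 4 'v = 8': KEEP (v is live); live-in = []
Stmt 5 't = 7': DEAD (t not in live set ['v'])
Stmt 6 'c = b': DEAD (c not in live set ['v'])
Stmt 7 'return v': KEEP (return); live-in = ['v']
Removed statement numbers: [1, 2, 3, 5, 6]
Surviving IR:
  v = 8
  return v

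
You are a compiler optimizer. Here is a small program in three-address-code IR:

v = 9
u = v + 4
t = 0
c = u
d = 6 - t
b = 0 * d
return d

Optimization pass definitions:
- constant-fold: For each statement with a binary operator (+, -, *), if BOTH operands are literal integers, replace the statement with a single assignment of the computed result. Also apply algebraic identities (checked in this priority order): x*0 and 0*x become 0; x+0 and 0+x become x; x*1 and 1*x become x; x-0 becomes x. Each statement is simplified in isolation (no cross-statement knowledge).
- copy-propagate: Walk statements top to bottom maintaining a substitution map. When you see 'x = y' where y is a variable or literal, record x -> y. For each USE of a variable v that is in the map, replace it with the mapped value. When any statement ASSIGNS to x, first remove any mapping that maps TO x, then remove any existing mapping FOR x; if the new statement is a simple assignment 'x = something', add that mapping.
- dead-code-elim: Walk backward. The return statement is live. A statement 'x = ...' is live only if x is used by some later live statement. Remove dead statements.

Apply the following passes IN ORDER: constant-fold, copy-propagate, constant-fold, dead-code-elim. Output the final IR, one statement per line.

Initial IR:
  v = 9
  u = v + 4
  t = 0
  c = u
  d = 6 - t
  b = 0 * d
  return d
After constant-fold (7 stmts):
  v = 9
  u = v + 4
  t = 0
  c = u
  d = 6 - t
  b = 0
  return d
After copy-propagate (7 stmts):
  v = 9
  u = 9 + 4
  t = 0
  c = u
  d = 6 - 0
  b = 0
  return d
After constant-fold (7 stmts):
  v = 9
  u = 13
  t = 0
  c = u
  d = 6
  b = 0
  return d
After dead-code-elim (2 stmts):
  d = 6
  return d

Answer: d = 6
return d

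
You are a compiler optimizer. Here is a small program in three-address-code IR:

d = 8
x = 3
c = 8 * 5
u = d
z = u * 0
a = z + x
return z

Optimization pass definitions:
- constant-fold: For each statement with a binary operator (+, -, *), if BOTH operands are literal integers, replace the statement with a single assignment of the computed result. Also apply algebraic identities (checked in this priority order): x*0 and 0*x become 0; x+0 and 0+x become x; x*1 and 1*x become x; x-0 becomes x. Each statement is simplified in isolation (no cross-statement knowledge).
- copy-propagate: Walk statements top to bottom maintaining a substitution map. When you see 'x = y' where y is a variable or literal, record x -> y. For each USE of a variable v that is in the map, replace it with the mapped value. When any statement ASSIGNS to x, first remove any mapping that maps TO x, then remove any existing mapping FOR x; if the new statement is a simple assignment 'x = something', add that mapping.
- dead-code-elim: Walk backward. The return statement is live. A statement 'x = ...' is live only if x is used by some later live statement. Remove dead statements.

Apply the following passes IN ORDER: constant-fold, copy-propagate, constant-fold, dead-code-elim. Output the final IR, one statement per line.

Answer: return 0

Derivation:
Initial IR:
  d = 8
  x = 3
  c = 8 * 5
  u = d
  z = u * 0
  a = z + x
  return z
After constant-fold (7 stmts):
  d = 8
  x = 3
  c = 40
  u = d
  z = 0
  a = z + x
  return z
After copy-propagate (7 stmts):
  d = 8
  x = 3
  c = 40
  u = 8
  z = 0
  a = 0 + 3
  return 0
After constant-fold (7 stmts):
  d = 8
  x = 3
  c = 40
  u = 8
  z = 0
  a = 3
  return 0
After dead-code-elim (1 stmts):
  return 0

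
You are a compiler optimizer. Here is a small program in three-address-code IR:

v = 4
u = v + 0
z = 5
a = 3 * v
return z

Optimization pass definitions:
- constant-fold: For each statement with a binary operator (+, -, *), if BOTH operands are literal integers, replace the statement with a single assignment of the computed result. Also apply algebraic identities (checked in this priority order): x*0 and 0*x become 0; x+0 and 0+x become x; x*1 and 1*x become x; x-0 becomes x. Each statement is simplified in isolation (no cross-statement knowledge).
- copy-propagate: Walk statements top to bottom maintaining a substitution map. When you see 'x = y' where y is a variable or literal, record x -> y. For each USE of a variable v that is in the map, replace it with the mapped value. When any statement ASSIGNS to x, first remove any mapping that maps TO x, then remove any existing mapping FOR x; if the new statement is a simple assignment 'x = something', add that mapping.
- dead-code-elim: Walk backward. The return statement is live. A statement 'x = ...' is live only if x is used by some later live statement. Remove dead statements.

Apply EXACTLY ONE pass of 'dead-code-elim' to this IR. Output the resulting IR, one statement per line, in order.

Answer: z = 5
return z

Derivation:
Applying dead-code-elim statement-by-statement:
  [5] return z  -> KEEP (return); live=['z']
  [4] a = 3 * v  -> DEAD (a not live)
  [3] z = 5  -> KEEP; live=[]
  [2] u = v + 0  -> DEAD (u not live)
  [1] v = 4  -> DEAD (v not live)
Result (2 stmts):
  z = 5
  return z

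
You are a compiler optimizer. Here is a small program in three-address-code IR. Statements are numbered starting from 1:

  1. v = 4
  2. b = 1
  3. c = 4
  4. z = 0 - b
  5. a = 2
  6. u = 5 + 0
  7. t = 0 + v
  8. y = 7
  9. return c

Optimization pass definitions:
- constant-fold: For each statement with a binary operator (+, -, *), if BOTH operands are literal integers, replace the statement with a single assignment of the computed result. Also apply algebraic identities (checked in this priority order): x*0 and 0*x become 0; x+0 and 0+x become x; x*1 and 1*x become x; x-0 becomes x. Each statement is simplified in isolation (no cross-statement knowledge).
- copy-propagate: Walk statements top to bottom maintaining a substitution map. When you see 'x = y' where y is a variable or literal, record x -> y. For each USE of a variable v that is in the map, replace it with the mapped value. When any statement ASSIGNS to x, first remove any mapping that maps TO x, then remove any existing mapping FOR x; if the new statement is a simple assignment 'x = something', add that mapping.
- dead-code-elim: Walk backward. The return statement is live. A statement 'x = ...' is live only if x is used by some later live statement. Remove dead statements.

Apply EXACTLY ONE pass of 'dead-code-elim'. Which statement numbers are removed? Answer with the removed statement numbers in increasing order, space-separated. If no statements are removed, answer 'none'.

Answer: 1 2 4 5 6 7 8

Derivation:
Backward liveness scan:
Stmt 1 'v = 4': DEAD (v not in live set [])
Stmt 2 'b = 1': DEAD (b not in live set [])
Stmt 3 'c = 4': KEEP (c is live); live-in = []
Stmt 4 'z = 0 - b': DEAD (z not in live set ['c'])
Stmt 5 'a = 2': DEAD (a not in live set ['c'])
Stmt 6 'u = 5 + 0': DEAD (u not in live set ['c'])
Stmt 7 't = 0 + v': DEAD (t not in live set ['c'])
Stmt 8 'y = 7': DEAD (y not in live set ['c'])
Stmt 9 'return c': KEEP (return); live-in = ['c']
Removed statement numbers: [1, 2, 4, 5, 6, 7, 8]
Surviving IR:
  c = 4
  return c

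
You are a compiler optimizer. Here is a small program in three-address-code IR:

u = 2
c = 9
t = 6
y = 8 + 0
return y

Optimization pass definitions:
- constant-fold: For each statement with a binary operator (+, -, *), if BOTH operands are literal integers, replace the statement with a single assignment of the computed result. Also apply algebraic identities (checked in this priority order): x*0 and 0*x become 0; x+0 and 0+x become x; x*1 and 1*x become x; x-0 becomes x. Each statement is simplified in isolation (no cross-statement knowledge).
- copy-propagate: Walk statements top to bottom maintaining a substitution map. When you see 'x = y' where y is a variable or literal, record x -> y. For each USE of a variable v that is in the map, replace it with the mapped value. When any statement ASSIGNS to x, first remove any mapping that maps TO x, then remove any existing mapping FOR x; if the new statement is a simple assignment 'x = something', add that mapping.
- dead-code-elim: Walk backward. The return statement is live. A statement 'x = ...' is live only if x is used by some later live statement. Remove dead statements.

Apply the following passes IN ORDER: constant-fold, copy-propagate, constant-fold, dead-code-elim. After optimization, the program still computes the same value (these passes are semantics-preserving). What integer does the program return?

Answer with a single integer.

Initial IR:
  u = 2
  c = 9
  t = 6
  y = 8 + 0
  return y
After constant-fold (5 stmts):
  u = 2
  c = 9
  t = 6
  y = 8
  return y
After copy-propagate (5 stmts):
  u = 2
  c = 9
  t = 6
  y = 8
  return 8
After constant-fold (5 stmts):
  u = 2
  c = 9
  t = 6
  y = 8
  return 8
After dead-code-elim (1 stmts):
  return 8
Evaluate:
  u = 2  =>  u = 2
  c = 9  =>  c = 9
  t = 6  =>  t = 6
  y = 8 + 0  =>  y = 8
  return y = 8

Answer: 8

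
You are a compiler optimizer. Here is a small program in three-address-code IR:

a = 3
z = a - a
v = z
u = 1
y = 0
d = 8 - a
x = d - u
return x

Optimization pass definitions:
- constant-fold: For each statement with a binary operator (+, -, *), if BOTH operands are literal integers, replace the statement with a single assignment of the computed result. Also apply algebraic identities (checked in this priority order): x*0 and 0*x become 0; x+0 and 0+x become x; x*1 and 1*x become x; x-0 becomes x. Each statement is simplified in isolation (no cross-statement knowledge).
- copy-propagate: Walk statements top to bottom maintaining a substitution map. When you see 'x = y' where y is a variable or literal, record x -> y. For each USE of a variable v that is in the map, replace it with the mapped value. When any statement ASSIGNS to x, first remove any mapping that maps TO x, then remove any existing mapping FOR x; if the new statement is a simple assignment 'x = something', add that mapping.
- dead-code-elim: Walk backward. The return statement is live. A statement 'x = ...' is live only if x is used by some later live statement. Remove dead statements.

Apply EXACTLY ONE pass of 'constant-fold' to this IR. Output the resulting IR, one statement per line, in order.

Answer: a = 3
z = a - a
v = z
u = 1
y = 0
d = 8 - a
x = d - u
return x

Derivation:
Applying constant-fold statement-by-statement:
  [1] a = 3  (unchanged)
  [2] z = a - a  (unchanged)
  [3] v = z  (unchanged)
  [4] u = 1  (unchanged)
  [5] y = 0  (unchanged)
  [6] d = 8 - a  (unchanged)
  [7] x = d - u  (unchanged)
  [8] return x  (unchanged)
Result (8 stmts):
  a = 3
  z = a - a
  v = z
  u = 1
  y = 0
  d = 8 - a
  x = d - u
  return x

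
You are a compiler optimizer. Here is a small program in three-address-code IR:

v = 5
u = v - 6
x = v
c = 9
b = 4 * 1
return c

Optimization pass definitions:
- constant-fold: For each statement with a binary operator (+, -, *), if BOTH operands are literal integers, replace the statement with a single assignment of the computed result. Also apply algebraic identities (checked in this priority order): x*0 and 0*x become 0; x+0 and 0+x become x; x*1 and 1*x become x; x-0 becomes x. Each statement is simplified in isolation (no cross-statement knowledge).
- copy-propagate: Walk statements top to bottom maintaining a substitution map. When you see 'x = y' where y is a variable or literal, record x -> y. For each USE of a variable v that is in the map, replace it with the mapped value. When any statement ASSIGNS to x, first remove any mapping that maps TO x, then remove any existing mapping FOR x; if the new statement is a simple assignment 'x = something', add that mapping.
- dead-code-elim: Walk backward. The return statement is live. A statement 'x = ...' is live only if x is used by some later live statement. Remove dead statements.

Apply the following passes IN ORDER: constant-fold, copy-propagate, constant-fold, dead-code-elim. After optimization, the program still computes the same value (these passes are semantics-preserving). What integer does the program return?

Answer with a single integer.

Answer: 9

Derivation:
Initial IR:
  v = 5
  u = v - 6
  x = v
  c = 9
  b = 4 * 1
  return c
After constant-fold (6 stmts):
  v = 5
  u = v - 6
  x = v
  c = 9
  b = 4
  return c
After copy-propagate (6 stmts):
  v = 5
  u = 5 - 6
  x = 5
  c = 9
  b = 4
  return 9
After constant-fold (6 stmts):
  v = 5
  u = -1
  x = 5
  c = 9
  b = 4
  return 9
After dead-code-elim (1 stmts):
  return 9
Evaluate:
  v = 5  =>  v = 5
  u = v - 6  =>  u = -1
  x = v  =>  x = 5
  c = 9  =>  c = 9
  b = 4 * 1  =>  b = 4
  return c = 9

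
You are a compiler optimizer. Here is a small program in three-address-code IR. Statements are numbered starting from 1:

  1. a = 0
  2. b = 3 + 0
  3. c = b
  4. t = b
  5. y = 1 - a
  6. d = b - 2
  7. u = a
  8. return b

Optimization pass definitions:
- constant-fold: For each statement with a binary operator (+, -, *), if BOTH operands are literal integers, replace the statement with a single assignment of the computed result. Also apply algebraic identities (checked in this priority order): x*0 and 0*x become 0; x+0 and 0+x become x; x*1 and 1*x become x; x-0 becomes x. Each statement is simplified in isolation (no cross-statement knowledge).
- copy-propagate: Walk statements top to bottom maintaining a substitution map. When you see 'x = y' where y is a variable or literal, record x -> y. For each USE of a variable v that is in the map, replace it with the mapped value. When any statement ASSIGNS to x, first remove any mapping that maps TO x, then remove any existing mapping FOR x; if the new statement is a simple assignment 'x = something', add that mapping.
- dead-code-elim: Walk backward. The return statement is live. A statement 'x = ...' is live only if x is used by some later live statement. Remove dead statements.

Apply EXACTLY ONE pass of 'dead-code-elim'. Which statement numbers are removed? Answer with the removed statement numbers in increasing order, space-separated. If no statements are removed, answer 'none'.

Answer: 1 3 4 5 6 7

Derivation:
Backward liveness scan:
Stmt 1 'a = 0': DEAD (a not in live set [])
Stmt 2 'b = 3 + 0': KEEP (b is live); live-in = []
Stmt 3 'c = b': DEAD (c not in live set ['b'])
Stmt 4 't = b': DEAD (t not in live set ['b'])
Stmt 5 'y = 1 - a': DEAD (y not in live set ['b'])
Stmt 6 'd = b - 2': DEAD (d not in live set ['b'])
Stmt 7 'u = a': DEAD (u not in live set ['b'])
Stmt 8 'return b': KEEP (return); live-in = ['b']
Removed statement numbers: [1, 3, 4, 5, 6, 7]
Surviving IR:
  b = 3 + 0
  return b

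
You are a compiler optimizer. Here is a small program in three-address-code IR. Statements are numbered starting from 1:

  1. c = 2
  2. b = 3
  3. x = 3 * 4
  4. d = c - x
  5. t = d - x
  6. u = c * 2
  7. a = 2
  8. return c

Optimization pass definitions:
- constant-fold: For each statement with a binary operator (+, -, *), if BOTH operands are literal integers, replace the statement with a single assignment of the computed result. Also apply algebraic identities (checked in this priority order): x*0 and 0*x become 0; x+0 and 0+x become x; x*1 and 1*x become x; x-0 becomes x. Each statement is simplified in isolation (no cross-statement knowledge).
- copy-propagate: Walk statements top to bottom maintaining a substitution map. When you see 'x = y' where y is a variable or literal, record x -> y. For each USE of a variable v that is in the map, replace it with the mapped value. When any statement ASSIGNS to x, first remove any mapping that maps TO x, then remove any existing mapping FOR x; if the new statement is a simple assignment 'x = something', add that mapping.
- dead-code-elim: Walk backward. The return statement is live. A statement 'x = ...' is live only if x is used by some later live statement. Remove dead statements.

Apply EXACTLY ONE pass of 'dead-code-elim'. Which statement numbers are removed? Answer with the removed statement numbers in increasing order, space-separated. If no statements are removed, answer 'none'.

Backward liveness scan:
Stmt 1 'c = 2': KEEP (c is live); live-in = []
Stmt 2 'b = 3': DEAD (b not in live set ['c'])
Stmt 3 'x = 3 * 4': DEAD (x not in live set ['c'])
Stmt 4 'd = c - x': DEAD (d not in live set ['c'])
Stmt 5 't = d - x': DEAD (t not in live set ['c'])
Stmt 6 'u = c * 2': DEAD (u not in live set ['c'])
Stmt 7 'a = 2': DEAD (a not in live set ['c'])
Stmt 8 'return c': KEEP (return); live-in = ['c']
Removed statement numbers: [2, 3, 4, 5, 6, 7]
Surviving IR:
  c = 2
  return c

Answer: 2 3 4 5 6 7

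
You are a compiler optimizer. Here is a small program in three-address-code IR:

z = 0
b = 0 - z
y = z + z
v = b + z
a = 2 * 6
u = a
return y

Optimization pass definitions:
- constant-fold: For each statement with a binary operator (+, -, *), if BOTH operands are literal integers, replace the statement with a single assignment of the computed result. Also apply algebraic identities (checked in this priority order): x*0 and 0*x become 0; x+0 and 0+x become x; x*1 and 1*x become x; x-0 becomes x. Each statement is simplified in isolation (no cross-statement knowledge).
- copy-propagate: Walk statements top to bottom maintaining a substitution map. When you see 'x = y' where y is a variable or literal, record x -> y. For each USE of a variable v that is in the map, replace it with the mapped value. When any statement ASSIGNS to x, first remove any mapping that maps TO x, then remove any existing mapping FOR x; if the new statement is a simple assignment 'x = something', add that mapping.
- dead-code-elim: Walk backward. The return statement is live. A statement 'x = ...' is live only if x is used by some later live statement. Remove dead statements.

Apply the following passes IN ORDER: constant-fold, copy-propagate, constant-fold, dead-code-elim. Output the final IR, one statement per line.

Initial IR:
  z = 0
  b = 0 - z
  y = z + z
  v = b + z
  a = 2 * 6
  u = a
  return y
After constant-fold (7 stmts):
  z = 0
  b = 0 - z
  y = z + z
  v = b + z
  a = 12
  u = a
  return y
After copy-propagate (7 stmts):
  z = 0
  b = 0 - 0
  y = 0 + 0
  v = b + 0
  a = 12
  u = 12
  return y
After constant-fold (7 stmts):
  z = 0
  b = 0
  y = 0
  v = b
  a = 12
  u = 12
  return y
After dead-code-elim (2 stmts):
  y = 0
  return y

Answer: y = 0
return y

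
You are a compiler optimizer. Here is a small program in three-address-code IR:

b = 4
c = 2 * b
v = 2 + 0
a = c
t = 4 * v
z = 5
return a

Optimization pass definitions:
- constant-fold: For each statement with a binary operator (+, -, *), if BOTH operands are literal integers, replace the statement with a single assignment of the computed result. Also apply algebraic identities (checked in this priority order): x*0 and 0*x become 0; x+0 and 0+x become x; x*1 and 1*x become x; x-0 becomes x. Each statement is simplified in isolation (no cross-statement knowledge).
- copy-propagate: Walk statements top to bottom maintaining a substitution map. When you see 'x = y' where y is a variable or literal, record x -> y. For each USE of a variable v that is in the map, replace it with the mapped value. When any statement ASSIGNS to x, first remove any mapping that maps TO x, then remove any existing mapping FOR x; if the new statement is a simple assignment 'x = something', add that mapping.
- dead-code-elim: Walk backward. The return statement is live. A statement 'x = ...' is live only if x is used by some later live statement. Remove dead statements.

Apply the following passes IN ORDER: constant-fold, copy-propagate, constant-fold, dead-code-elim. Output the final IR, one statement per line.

Initial IR:
  b = 4
  c = 2 * b
  v = 2 + 0
  a = c
  t = 4 * v
  z = 5
  return a
After constant-fold (7 stmts):
  b = 4
  c = 2 * b
  v = 2
  a = c
  t = 4 * v
  z = 5
  return a
After copy-propagate (7 stmts):
  b = 4
  c = 2 * 4
  v = 2
  a = c
  t = 4 * 2
  z = 5
  return c
After constant-fold (7 stmts):
  b = 4
  c = 8
  v = 2
  a = c
  t = 8
  z = 5
  return c
After dead-code-elim (2 stmts):
  c = 8
  return c

Answer: c = 8
return c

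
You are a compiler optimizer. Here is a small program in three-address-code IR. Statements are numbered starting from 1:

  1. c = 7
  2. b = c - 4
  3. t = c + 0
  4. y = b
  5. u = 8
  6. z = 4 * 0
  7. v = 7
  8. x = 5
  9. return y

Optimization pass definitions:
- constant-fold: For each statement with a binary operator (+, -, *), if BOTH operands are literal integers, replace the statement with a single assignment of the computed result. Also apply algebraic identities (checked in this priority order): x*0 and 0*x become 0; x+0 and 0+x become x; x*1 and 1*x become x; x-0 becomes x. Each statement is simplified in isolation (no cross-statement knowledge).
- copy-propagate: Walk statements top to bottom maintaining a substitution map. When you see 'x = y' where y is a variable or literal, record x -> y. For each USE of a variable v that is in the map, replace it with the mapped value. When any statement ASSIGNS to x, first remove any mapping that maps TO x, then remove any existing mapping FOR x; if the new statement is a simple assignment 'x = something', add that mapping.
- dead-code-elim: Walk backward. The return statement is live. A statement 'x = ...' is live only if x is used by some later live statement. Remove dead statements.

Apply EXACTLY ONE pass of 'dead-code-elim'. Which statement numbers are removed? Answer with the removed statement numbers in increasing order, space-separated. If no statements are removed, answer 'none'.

Answer: 3 5 6 7 8

Derivation:
Backward liveness scan:
Stmt 1 'c = 7': KEEP (c is live); live-in = []
Stmt 2 'b = c - 4': KEEP (b is live); live-in = ['c']
Stmt 3 't = c + 0': DEAD (t not in live set ['b'])
Stmt 4 'y = b': KEEP (y is live); live-in = ['b']
Stmt 5 'u = 8': DEAD (u not in live set ['y'])
Stmt 6 'z = 4 * 0': DEAD (z not in live set ['y'])
Stmt 7 'v = 7': DEAD (v not in live set ['y'])
Stmt 8 'x = 5': DEAD (x not in live set ['y'])
Stmt 9 'return y': KEEP (return); live-in = ['y']
Removed statement numbers: [3, 5, 6, 7, 8]
Surviving IR:
  c = 7
  b = c - 4
  y = b
  return y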